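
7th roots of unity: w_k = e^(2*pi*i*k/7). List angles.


The 7th roots of unity are cis(360k/7°) for k=0..6
Angle step = 360/7 = 51.4286°
Primitive root: cis(51.4286°)
Primitive root = 0.6235 + 0.7818i

7 roots at angles: 0°, 51.4286°, 102.8571°, 154.2857°, 205.7143°, 257.1429°, 308.5714°


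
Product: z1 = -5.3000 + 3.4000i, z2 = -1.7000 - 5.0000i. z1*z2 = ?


Real = -5.3*(-1.7) - 3.4*(-5) = 9.01 - (-17) = 26.01
Imag = -5.3*(-5) - (1.7)*3.4 = 26.5 - (5.78) = 20.72

26.0100 + 20.7200i


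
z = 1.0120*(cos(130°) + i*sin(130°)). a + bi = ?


a = 1.0120*cos(130°) = 1.0120*(-0.6428) = -0.6505
b = 1.0120*sin(130°) = 1.0120*0.766 = 0.7752

-0.6505 + 0.7752i


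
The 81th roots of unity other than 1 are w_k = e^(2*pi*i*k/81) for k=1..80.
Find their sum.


With w = e^(2*pi*i/81), all 81 of the 81th roots of unity w^0 = 1, w, ..., w^(80) sum to 0: 1 + w + ... + w^(80) = (1 - w^81)/(1 - w) = 0 since w^81 = 1, w ≠ 1.
Removing the root 1: w + w^2 + ... + w^(80) = 0 - 1 = -1

Sum = -1


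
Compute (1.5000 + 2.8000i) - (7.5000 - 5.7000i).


Real: 1.5 - 7.5 = -6
Imag: 2.8 + 5.7 = 8.5

-6.0000 + 8.5000i


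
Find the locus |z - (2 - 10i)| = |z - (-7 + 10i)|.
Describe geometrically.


Equal distances means the locus is the perpendicular bisector of z1 and z2.
Midpoint = ((2+(-7))/2, (-10+10)/2) = (-2.5000, 0)

Perpendicular bisector through (-2.5000, 0)


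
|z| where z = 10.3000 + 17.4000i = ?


|z| = sqrt(10.3^2 + 17.4^2) = sqrt(106.09 + 302.76) = sqrt(408.85) = 20.2200

|z| = 20.2200


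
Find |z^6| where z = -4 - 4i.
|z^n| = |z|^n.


|z| = sqrt(16+16) = sqrt(32) = 5.6569
|z^6| = |z|^6 = (sqrt(32))^6 = 32^3 = 32768

|z^6| = 32768


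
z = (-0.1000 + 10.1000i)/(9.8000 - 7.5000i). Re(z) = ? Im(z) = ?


Multiply by conjugate: (-0.1000 + 10.1000i)(9.8000 + 7.5000i) / (9.8^2 + (-7.5)^2)
Numerator real = -0.1*9.8 + 10.1*(-7.5) = -76.73
Numerator imag = 10.1*9.8 - (-0.1)*(-7.5) = 98.23
Denominator = 152.29
Re(z) = -76.73/152.29 = -0.5038
Im(z) = 98.23/152.29 = 0.6450

Re(z) = -0.5038, Im(z) = 0.6450


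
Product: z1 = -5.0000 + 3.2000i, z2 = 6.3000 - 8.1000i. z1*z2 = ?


Real = -5*6.3 - 3.2*(-8.1) = -31.5 - (-25.92) = -5.58
Imag = -5*(-8.1) + 6.3*3.2 = 40.5 + 20.16 = 60.66

-5.5800 + 60.6600i


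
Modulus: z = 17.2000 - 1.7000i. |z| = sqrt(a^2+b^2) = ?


|z| = sqrt(17.2^2 + (-1.7)^2) = sqrt(295.84 + 2.89) = sqrt(298.73) = 17.2838

|z| = 17.2838


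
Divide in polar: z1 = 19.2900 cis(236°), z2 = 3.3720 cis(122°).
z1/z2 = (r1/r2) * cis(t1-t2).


r = 19.2900 / 3.3720 = 5.7206
theta = 236° - 122° = 114° = 114° (mod 360)

5.7206 cis(114°)


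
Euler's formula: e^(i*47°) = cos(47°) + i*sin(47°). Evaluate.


cos(47°) = 0.6820
sin(47°) = 0.7314

e^(i*47°) = 0.6820 + 0.7314i


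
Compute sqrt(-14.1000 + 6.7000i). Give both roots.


|z| = sqrt(198.81+44.89) = 15.6109
sqrt((|z|+a)/2) = sqrt((15.6109+(-14.1))/2) = sqrt(0.7554) = 0.8692
sqrt((|z|-a)/2) = sqrt((15.6109-(-14.1))/2) = sqrt(14.8554) = 3.8543

±(0.8692 + 3.8543i) i.e. 0.8692 + 3.8543i and -0.8692 - 3.8543i


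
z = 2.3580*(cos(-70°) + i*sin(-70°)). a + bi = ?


a = 2.3580*cos(-70°) = 2.3580*0.34202 = 0.8065
b = 2.3580*sin(-70°) = 2.3580*(-0.9397) = -2.2158

0.8065 - 2.2158i


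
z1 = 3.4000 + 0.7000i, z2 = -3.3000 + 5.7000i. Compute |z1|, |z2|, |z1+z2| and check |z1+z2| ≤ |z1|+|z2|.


|z1| = sqrt(3.4^2 + 0.7^2) = sqrt(12.05) = 3.4713
|z2| = sqrt((-3.3)^2 + 5.7^2) = sqrt(43.38) = 6.5863
z1+z2 = 0.1000 + 6.4000i
|z1+z2| = sqrt(40.97) = 6.4008
|z1|+|z2| = 3.4713 + 6.5863 = 10.0576

|z1+z2| = 6.4008 ≤ |z1|+|z2| = 10.0576 (verified)


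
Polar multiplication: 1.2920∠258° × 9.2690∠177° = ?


r = 1.2920 * 9.2690 = 11.9755
theta = 258° + 177° = 435° = 75° (mod 360)

11.9755 cis(75°)


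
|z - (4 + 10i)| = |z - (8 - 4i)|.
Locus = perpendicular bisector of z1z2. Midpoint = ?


Equal distances means the locus is the perpendicular bisector of z1 and z2.
Midpoint = ((4+8)/2, (10+(-4))/2) = (6.0000, 3.0000)

Perpendicular bisector through (6.0000, 3.0000)


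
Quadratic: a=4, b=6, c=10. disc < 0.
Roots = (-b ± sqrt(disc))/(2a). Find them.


disc = 6^2 - 4*4*10 = 36 - 160 = -124
sqrt(|disc|) = sqrt(124) = 11.1355
Real part = -6/(2*4) = -0.7500
Imag part = 11.1355/(2*4) = 1.3919

-0.7500 ± 1.3919i


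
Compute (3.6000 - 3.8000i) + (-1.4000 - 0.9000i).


Real: 3.6 - 1.4 = 2.2
Imag: -3.8 - 0.9 = -4.7

2.2000 - 4.7000i


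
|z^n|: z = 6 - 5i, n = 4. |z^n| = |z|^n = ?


|z| = sqrt(36+25) = sqrt(61) = 7.8102
|z^4| = |z|^4 = (sqrt(61))^4 = 61^2 = 3721

|z^4| = 3721


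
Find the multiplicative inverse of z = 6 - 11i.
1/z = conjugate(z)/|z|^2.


|z|^2 = 36+121 = 157
1/z = (6 + 11i)/157

1/z = 0.0382 + 0.0701i


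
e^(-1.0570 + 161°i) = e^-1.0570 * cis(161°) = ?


e^-1.0570 = 0.3475
cos(161°) = -0.9455
sin(161°) = 0.3256
Real = 0.3475*(-0.9455) = -0.3286
Imag = 0.3475*0.3256 = 0.1131

-0.3286 + 0.1131i


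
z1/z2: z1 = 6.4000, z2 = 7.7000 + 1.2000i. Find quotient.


Conjugate of z2 = 7.7000 - 1.2000i
Numerator: (6.4000)(7.7000 - 1.2000i) = 49.2800 - 7.6800i
Denominator: 7.7^2 + 1.2^2 = 60.73
Result = (49.2800 - 7.6800i)/60.73

0.8115 - 0.1265i


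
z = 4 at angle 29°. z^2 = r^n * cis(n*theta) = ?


r^2 = 4^2 = 16
n*theta = 2*29° = 58° = 58° (mod 360)
a = 16*cos(58°) = 8.4787
b = 16*sin(58°) = 13.5688

16 cis(58°) = 8.4787 + 13.5688i


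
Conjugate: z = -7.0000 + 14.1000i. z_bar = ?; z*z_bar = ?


z_bar = -7.0000 - 14.1000i
z*z_bar = (-7)^2 + 14.1^2 = 49 + 198.81 = 247.81

z_bar = -7.0000 - 14.1000i, z*z_bar = 247.81


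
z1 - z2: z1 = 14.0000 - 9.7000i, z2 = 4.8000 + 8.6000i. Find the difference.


Real: 14 - 4.8 = 9.2
Imag: -9.7 - 8.6 = -18.3

9.2000 - 18.3000i


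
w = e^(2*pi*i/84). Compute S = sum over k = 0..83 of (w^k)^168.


The roots are w_k = w^k with w = e^(2*pi*i/84), and (w^k)^168 = (w^168)^k.
So S = 1 + u + u^2 + ... + u^(83) with u = w^168.
168 = 2*84 + 0, so 168 is a multiple of 84 and u = (w^84)^2 = 1.
Every one of the 84 terms equals 1: S = 84

S = 84


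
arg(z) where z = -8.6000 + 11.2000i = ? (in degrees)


Re = -8.6, Im = 11.2
arg = atan2(11.2, -8.6) = 127.5191 degrees

arg(z) = 127.5191 degrees


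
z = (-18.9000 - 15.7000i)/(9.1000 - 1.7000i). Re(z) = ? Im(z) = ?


Multiply by conjugate: (-18.9000 - 15.7000i)(9.1000 + 1.7000i) / (9.1^2 + (-1.7)^2)
Numerator real = -18.9*9.1 - (15.7)*(-1.7) = -145.3
Numerator imag = -15.7*9.1 - (-18.9)*(-1.7) = -175
Denominator = 85.7
Re(z) = -145.3/85.7 = -1.6954
Im(z) = -175/85.7 = -2.0420

Re(z) = -1.6954, Im(z) = -2.0420


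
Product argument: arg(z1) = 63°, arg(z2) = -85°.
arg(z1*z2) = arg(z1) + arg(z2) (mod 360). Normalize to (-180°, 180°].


arg(z1*z2) = 63° - 85° = -22°
Normalized to (-180°, 180°]: -22°

-22°


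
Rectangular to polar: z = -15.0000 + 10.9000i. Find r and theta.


r = sqrt(225+118.81) = sqrt(343.81) = 18.5421
theta = atan2(10.9, -15) = 143.9953 degrees

r = 18.5421, theta = 143.9953 degrees


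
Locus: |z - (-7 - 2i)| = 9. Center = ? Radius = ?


|z - z0| = r is a circle with center z0 and radius r.
Center = (-7, -2), radius = 9

Circle with center (-7, -2) and radius 9


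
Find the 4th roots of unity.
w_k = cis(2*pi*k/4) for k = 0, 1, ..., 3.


The 4th roots of unity are cis(360k/4°) for k=0..3
Angle step = 360/4 = 90°
Primitive root: cis(90°)
Primitive root = 0 + 1.0000i

4 roots at angles: 0°, 90°, 180°, 270°


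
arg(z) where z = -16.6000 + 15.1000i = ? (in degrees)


Re = -16.6, Im = 15.1
arg = atan2(15.1, -16.6) = 137.7091 degrees

arg(z) = 137.7091 degrees


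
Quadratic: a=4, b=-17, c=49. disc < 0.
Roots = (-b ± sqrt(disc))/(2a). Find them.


disc = (-17)^2 - 4*4*49 = 289 - 784 = -495
sqrt(|disc|) = sqrt(495) = 22.2486
Real part = 17/(2*4) = 2.1250
Imag part = 22.2486/(2*4) = 2.7811

2.1250 ± 2.7811i


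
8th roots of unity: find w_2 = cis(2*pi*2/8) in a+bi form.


Angle = 360*2/8 = 90°
a = cos(90°) = 0
b = sin(90°) = 1.0000

0 + 1.0000i


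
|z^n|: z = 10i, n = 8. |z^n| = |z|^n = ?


|z| = sqrt(0+100) = sqrt(100) = 10
|z^8| = |z|^8 = 10^8 = 100000000

|z^8| = 100000000


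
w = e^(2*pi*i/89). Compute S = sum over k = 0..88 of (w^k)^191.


The roots are w_k = w^k with w = e^(2*pi*i/89), and (w^k)^191 = (w^191)^k.
So S = 1 + u + u^2 + ... + u^(88) with u = w^191.
191 = 2*89 + 13, so 191 is not a multiple of 89: u = (w^89)^2 * w^13 = w^13 ≠ 1 (w is a primitive 89th root), while u^89 = (w^89)^191 = 1.
Geometric series: S = (1 - u^89)/(1 - u) = (1 - 1)/(1 - u) = 0

S = 0


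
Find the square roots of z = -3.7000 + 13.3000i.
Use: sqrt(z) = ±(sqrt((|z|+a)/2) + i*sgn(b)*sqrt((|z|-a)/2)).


|z| = sqrt(13.69+176.89) = 13.8051
sqrt((|z|+a)/2) = sqrt((13.8051+(-3.7))/2) = sqrt(5.0525) = 2.2478
sqrt((|z|-a)/2) = sqrt((13.8051-(-3.7))/2) = sqrt(8.7525) = 2.9585

±(2.2478 + 2.9585i) i.e. 2.2478 + 2.9585i and -2.2478 - 2.9585i


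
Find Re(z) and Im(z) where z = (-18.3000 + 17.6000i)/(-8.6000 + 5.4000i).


Multiply by conjugate: (-18.3000 + 17.6000i)(-8.6000 - 5.4000i) / ((-8.6)^2 + 5.4^2)
Numerator real = -18.3*(-8.6) + 17.6*5.4 = 252.42
Numerator imag = 17.6*(-8.6) - (-18.3)*5.4 = -52.54
Denominator = 103.12
Re(z) = 252.42/103.12 = 2.4478
Im(z) = -52.54/103.12 = -0.5095

Re(z) = 2.4478, Im(z) = -0.5095


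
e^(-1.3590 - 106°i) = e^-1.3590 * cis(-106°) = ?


e^-1.3590 = 0.2569
cos(-106°) = -0.2756
sin(-106°) = -0.9613
Real = 0.2569*(-0.2756) = -0.0708
Imag = 0.2569*(-0.9613) = -0.2470

-0.0708 - 0.2470i


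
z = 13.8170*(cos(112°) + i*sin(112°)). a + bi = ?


a = 13.8170*cos(112°) = 13.8170*(-0.374607) = -5.1759
b = 13.8170*sin(112°) = 13.8170*0.927184 = 12.8109

-5.1759 + 12.8109i


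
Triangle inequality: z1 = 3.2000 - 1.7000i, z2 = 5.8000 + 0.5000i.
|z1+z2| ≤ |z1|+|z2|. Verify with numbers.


|z1| = sqrt(3.2^2 + (-1.7)^2) = sqrt(13.13) = 3.6235
|z2| = sqrt(5.8^2 + 0.5^2) = sqrt(33.89) = 5.8215
z1+z2 = 9.0000 - 1.2000i
|z1+z2| = sqrt(82.44) = 9.0796
|z1|+|z2| = 3.6235 + 5.8215 = 9.4450

|z1+z2| = 9.0796 ≤ |z1|+|z2| = 9.4450 (verified)


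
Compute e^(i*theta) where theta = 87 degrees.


cos(87°) = 0.0523
sin(87°) = 0.9986

e^(i*87°) = 0.0523 + 0.9986i


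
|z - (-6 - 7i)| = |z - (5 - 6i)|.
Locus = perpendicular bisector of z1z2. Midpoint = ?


Equal distances means the locus is the perpendicular bisector of z1 and z2.
Midpoint = ((-6+5)/2, (-7+(-6))/2) = (-0.5000, -6.5000)

Perpendicular bisector through (-0.5000, -6.5000)


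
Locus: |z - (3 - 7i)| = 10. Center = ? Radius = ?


|z - z0| = r is a circle with center z0 and radius r.
Center = (3, -7), radius = 10

Circle with center (3, -7) and radius 10


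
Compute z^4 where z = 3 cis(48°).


r^4 = 3^4 = 81
n*theta = 4*48° = 192° = 192° (mod 360)
a = 81*cos(192°) = -79.2300
b = 81*sin(192°) = -16.8408

81 cis(192°) = -79.2300 - 16.8408i


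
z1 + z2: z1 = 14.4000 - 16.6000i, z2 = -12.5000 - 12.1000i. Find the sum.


Real: 14.4 - 12.5 = 1.9
Imag: -16.6 - 12.1 = -28.7

1.9000 - 28.7000i


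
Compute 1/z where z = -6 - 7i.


|z|^2 = 36+49 = 85
1/z = (-6 + 7i)/85

1/z = -0.0706 + 0.0824i


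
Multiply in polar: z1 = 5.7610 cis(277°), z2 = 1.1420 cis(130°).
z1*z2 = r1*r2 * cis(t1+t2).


r = 5.7610 * 1.1420 = 6.5791
theta = 277° + 130° = 407° = 47° (mod 360)

6.5791 cis(47°)


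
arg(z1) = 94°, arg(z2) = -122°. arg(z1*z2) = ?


arg(z1*z2) = 94° - 122° = -28°
Normalized to (-180°, 180°]: -28°

-28°


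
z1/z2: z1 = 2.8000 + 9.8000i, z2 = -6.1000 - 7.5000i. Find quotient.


Conjugate of z2 = -6.1000 + 7.5000i
Numerator: (2.8000 + 9.8000i)(-6.1000 + 7.5000i) = -90.5800 - 38.7800i
Denominator: (-6.1)^2 + (-7.5)^2 = 93.46
Result = (-90.5800 - 38.7800i)/93.46

-0.9692 - 0.4149i


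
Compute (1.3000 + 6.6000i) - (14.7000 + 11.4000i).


Real: 1.3 - 14.7 = -13.4
Imag: 6.6 - 11.4 = -4.8

-13.4000 - 4.8000i


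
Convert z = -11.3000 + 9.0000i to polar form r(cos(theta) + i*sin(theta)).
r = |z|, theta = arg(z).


r = sqrt(127.69+81) = sqrt(208.69) = 14.4461
theta = atan2(9, -11.3) = 141.4641 degrees

r = 14.4461, theta = 141.4641 degrees


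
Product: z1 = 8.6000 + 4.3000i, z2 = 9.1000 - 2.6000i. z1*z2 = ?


Real = 8.6*9.1 - 4.3*(-2.6) = 78.26 - (-11.18) = 89.44
Imag = 8.6*(-2.6) + 9.1*4.3 = -22.36 + 39.13 = 16.77

89.4400 + 16.7700i


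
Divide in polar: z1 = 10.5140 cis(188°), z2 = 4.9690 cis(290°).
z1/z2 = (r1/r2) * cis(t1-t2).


r = 10.5140 / 4.9690 = 2.1159
theta = 188° - 290° = -102° = 258° (mod 360)

2.1159 cis(258°)


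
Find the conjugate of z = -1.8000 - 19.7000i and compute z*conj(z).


z_bar = -1.8000 + 19.7000i
z*z_bar = (-1.8)^2 + (-19.7)^2 = 3.24 + 388.09 = 391.33

z_bar = -1.8000 + 19.7000i, z*z_bar = 391.33


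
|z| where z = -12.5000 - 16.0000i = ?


|z| = sqrt((-12.5)^2 + (-16)^2) = sqrt(156.25 + 256) = sqrt(412.25) = 20.3039

|z| = 20.3039


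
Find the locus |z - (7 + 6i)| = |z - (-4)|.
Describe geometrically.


Equal distances means the locus is the perpendicular bisector of z1 and z2.
Midpoint = ((7+(-4))/2, (6+0)/2) = (1.5000, 3.0000)

Perpendicular bisector through (1.5000, 3.0000)


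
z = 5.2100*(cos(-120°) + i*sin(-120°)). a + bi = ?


a = 5.2100*cos(-120°) = 5.2100*(-0.5) = -2.6050
b = 5.2100*sin(-120°) = 5.2100*(-0.86603) = -4.5120

-2.6050 - 4.5120i


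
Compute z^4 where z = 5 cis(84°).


r^4 = 5^4 = 625
n*theta = 4*84° = 336° = 336° (mod 360)
a = 625*cos(336°) = 570.9659
b = 625*sin(336°) = -254.2104

625 cis(336°) = 570.9659 - 254.2104i


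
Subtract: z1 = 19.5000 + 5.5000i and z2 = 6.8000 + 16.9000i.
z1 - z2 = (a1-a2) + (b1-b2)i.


Real: 19.5 - 6.8 = 12.7
Imag: 5.5 - 16.9 = -11.4

12.7000 - 11.4000i


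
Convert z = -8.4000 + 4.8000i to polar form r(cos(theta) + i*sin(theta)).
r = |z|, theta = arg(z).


r = sqrt(70.56+23.04) = sqrt(93.6) = 9.6747
theta = atan2(4.8, -8.4) = 150.2551 degrees

r = 9.6747, theta = 150.2551 degrees


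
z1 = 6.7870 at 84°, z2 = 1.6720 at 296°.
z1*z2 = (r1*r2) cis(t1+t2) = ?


r = 6.7870 * 1.6720 = 11.3479
theta = 84° + 296° = 380° = 20° (mod 360)

11.3479 cis(20°)


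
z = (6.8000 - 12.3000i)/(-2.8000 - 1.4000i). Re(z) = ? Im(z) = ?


Multiply by conjugate: (6.8000 - 12.3000i)(-2.8000 + 1.4000i) / ((-2.8)^2 + (-1.4)^2)
Numerator real = 6.8*(-2.8) - (12.3)*(-1.4) = -1.82
Numerator imag = -12.3*(-2.8) - 6.8*(-1.4) = 43.96
Denominator = 9.8
Re(z) = -1.82/9.8 = -0.1857
Im(z) = 43.96/9.8 = 4.4857

Re(z) = -0.1857, Im(z) = 4.4857


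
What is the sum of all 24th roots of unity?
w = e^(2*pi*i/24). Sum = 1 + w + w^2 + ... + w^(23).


The sum of all 24th roots of unity is 0.
Geometric series: (1 - w^24)/(1 - w) = (1-1)/(1-w) = 0 since w^24 = 1, w ≠ 1.
Alternatively: coefficient of z^23 in z^24 - 1 is 0.

0


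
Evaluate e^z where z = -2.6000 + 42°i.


e^-2.6000 = 0.0743
cos(42°) = 0.7431
sin(42°) = 0.6691
Real = 0.0743*0.7431 = 0.0552
Imag = 0.0743*0.6691 = 0.0497

0.0552 + 0.0497i


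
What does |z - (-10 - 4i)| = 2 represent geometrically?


|z - z0| = r is a circle with center z0 and radius r.
Center = (-10, -4), radius = 2

Circle with center (-10, -4) and radius 2


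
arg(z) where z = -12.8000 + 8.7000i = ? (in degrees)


Re = -12.8, Im = 8.7
arg = atan2(8.7, -12.8) = 145.7965 degrees

arg(z) = 145.7965 degrees


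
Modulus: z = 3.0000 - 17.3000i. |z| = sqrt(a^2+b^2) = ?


|z| = sqrt(3^2 + (-17.3)^2) = sqrt(9 + 299.29) = sqrt(308.29) = 17.5582

|z| = 17.5582


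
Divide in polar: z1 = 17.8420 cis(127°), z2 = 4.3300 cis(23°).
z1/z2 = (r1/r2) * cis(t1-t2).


r = 17.8420 / 4.3300 = 4.1206
theta = 127° - 23° = 104° = 104° (mod 360)

4.1206 cis(104°)


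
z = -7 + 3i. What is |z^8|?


|z| = sqrt(49+9) = sqrt(58) = 7.6158
|z^8| = |z|^8 = (sqrt(58))^8 = 58^4 = 11316496

|z^8| = 11316496


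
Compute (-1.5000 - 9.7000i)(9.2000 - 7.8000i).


Real = -1.5*9.2 - (-9.7)*(-7.8) = -13.8 - 75.66 = -89.46
Imag = -1.5*(-7.8) + 9.2*(-9.7) = 11.7 - (89.24) = -77.54

-89.4600 - 77.5400i


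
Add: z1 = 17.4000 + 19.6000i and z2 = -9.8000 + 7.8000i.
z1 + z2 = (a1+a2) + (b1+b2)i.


Real: 17.4 - 9.8 = 7.6
Imag: 19.6 + 7.8 = 27.4

7.6000 + 27.4000i


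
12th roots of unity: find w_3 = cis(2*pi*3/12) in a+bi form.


Angle = 360*3/12 = 90°
a = cos(90°) = 0
b = sin(90°) = 1.0000

0 + 1.0000i


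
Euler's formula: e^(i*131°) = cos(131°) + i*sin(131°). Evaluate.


cos(131°) = -0.6561
sin(131°) = 0.7547

e^(i*131°) = -0.6561 + 0.7547i


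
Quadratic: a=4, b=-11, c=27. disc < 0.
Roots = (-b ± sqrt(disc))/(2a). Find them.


disc = (-11)^2 - 4*4*27 = 121 - 432 = -311
sqrt(|disc|) = sqrt(311) = 17.6352
Real part = 11/(2*4) = 1.3750
Imag part = 17.6352/(2*4) = 2.2044

1.3750 ± 2.2044i


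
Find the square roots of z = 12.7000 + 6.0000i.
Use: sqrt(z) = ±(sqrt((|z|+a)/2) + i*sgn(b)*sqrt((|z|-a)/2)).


|z| = sqrt(161.29+36) = 14.0460
sqrt((|z|+a)/2) = sqrt((14.0460+12.7)/2) = sqrt(13.3730) = 3.6569
sqrt((|z|-a)/2) = sqrt((14.0460-12.7)/2) = sqrt(0.6730) = 0.8204

±(3.6569 + 0.8204i) i.e. 3.6569 + 0.8204i and -3.6569 - 0.8204i


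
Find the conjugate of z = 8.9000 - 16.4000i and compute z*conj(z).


z_bar = 8.9000 + 16.4000i
z*z_bar = 8.9^2 + (-16.4)^2 = 79.21 + 268.96 = 348.17

z_bar = 8.9000 + 16.4000i, z*z_bar = 348.17


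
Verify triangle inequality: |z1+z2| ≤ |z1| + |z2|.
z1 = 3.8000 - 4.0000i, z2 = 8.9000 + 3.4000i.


|z1| = sqrt(3.8^2 + (-4)^2) = sqrt(30.44) = 5.5172
|z2| = sqrt(8.9^2 + 3.4^2) = sqrt(90.77) = 9.5273
z1+z2 = 12.7000 - 0.6000i
|z1+z2| = sqrt(161.65) = 12.7142
|z1|+|z2| = 5.5172 + 9.5273 = 15.0445

|z1+z2| = 12.7142 ≤ |z1|+|z2| = 15.0445 (verified)


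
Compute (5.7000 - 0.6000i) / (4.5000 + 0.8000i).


Conjugate of z2 = 4.5000 - 0.8000i
Numerator: (5.7000 - 0.6000i)(4.5000 - 0.8000i) = 25.1700 - 7.2600i
Denominator: 4.5^2 + 0.8^2 = 20.89
Result = (25.1700 - 7.2600i)/20.89

1.2049 - 0.3475i


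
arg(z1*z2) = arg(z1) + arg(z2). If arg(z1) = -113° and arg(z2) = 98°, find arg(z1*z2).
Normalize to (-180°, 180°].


arg(z1*z2) = -113° + 98° = -15°
Normalized to (-180°, 180°]: -15°

-15°


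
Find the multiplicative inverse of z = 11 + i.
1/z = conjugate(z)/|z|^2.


|z|^2 = 121+1 = 122
1/z = (11 - 1i)/122

1/z = 0.0902 - 0.0082i


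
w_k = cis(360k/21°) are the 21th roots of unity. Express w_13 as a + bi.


Angle = 360*13/21 = 222.8571°
a = cos(222.8571°) = -0.7331
b = sin(222.8571°) = -0.6802

-0.7331 - 0.6802i


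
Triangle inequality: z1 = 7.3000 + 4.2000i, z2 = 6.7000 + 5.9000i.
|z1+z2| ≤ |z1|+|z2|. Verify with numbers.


|z1| = sqrt(7.3^2 + 4.2^2) = sqrt(70.93) = 8.4220
|z2| = sqrt(6.7^2 + 5.9^2) = sqrt(79.7) = 8.9275
z1+z2 = 14.0000 + 10.1000i
|z1+z2| = sqrt(298.01) = 17.2630
|z1|+|z2| = 8.4220 + 8.9275 = 17.3495

|z1+z2| = 17.2630 ≤ |z1|+|z2| = 17.3495 (verified)


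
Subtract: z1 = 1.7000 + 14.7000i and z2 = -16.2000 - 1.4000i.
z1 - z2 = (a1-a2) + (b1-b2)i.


Real: 1.7 + 16.2 = 17.9
Imag: 14.7 + 1.4 = 16.1

17.9000 + 16.1000i


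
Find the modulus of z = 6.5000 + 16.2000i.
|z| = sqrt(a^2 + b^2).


|z| = sqrt(6.5^2 + 16.2^2) = sqrt(42.25 + 262.44) = sqrt(304.69) = 17.4554

|z| = 17.4554


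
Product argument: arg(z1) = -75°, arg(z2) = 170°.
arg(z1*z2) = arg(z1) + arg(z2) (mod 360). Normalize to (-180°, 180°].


arg(z1*z2) = -75° + 170° = 95°
Normalized to (-180°, 180°]: 95°

95°


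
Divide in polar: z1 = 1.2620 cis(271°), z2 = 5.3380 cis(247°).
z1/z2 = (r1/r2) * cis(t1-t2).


r = 1.2620 / 5.3380 = 0.2364
theta = 271° - 247° = 24° = 24° (mod 360)

0.2364 cis(24°)


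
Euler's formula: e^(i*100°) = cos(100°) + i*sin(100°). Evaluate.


cos(100°) = -0.1736
sin(100°) = 0.9848

e^(i*100°) = -0.1736 + 0.9848i


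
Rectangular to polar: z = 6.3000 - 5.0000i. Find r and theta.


r = sqrt(39.69+25) = sqrt(64.69) = 8.0430
theta = atan2(-5, 6.3) = -38.4373 degrees

r = 8.0430, theta = -38.4373 degrees


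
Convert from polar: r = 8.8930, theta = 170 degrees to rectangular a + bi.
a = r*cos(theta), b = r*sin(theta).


a = 8.8930*cos(170°) = 8.8930*(-0.98481) = -8.7579
b = 8.8930*sin(170°) = 8.8930*0.17365 = 1.5443

-8.7579 + 1.5443i


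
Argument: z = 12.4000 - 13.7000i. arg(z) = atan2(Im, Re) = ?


Re = 12.4, Im = -13.7
arg = atan2(-13.7, 12.4) = -47.8515 degrees

arg(z) = -47.8515 degrees


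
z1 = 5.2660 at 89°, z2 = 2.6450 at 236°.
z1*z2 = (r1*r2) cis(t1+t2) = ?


r = 5.2660 * 2.6450 = 13.9286
theta = 89° + 236° = 325° = 325° (mod 360)

13.9286 cis(325°)


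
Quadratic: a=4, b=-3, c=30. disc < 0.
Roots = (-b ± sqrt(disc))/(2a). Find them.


disc = (-3)^2 - 4*4*30 = 9 - 480 = -471
sqrt(|disc|) = sqrt(471) = 21.7025
Real part = 3/(2*4) = 0.3750
Imag part = 21.7025/(2*4) = 2.7128

0.3750 ± 2.7128i


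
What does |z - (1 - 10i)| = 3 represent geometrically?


|z - z0| = r is a circle with center z0 and radius r.
Center = (1, -10), radius = 3

Circle with center (1, -10) and radius 3


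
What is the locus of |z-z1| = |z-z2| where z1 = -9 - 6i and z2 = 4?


Equal distances means the locus is the perpendicular bisector of z1 and z2.
Midpoint = ((-9+4)/2, (-6+0)/2) = (-2.5000, -3.0000)

Perpendicular bisector through (-2.5000, -3.0000)


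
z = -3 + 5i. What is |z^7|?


|z| = sqrt(9+25) = sqrt(34) = 5.8310
|z^7| = |z|^7 = (sqrt(34))^7 = 34^3 * sqrt(34) = 39304*sqrt(34)

|z^7| = 39304*sqrt(34) ≈ 229179.7333


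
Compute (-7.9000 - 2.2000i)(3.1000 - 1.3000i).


Real = -7.9*3.1 - (-2.2)*(-1.3) = -24.49 - 2.86 = -27.35
Imag = -7.9*(-1.3) + 3.1*(-2.2) = 10.27 - (6.82) = 3.45

-27.3500 + 3.4500i


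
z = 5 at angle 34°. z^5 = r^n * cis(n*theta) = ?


r^5 = 5^5 = 3125
n*theta = 5*34° = 170° = 170° (mod 360)
a = 3125*cos(170°) = -3077.5242
b = 3125*sin(170°) = 542.6506

3125 cis(170°) = -3077.5242 + 542.6506i


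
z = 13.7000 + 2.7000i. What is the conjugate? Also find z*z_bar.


z_bar = 13.7000 - 2.7000i
z*z_bar = 13.7^2 + 2.7^2 = 187.69 + 7.29 = 194.98

z_bar = 13.7000 - 2.7000i, z*z_bar = 194.98


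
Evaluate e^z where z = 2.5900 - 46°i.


e^2.5900 = 13.32977
cos(-46°) = 0.694658
sin(-46°) = -0.71934
Real = 13.32977*0.694658 = 9.2596
Imag = 13.32977*(-0.71934) = -9.5886

9.2596 - 9.5886i


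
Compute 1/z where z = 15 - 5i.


|z|^2 = 225+25 = 250
1/z = (15 + 5i)/250

1/z = 0.0600 + 0.0200i


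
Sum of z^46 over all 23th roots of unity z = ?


The roots are w_k = w^k with w = e^(2*pi*i/23), and (w^k)^46 = (w^46)^k.
So S = 1 + u + u^2 + ... + u^(22) with u = w^46.
46 = 2*23 + 0, so 46 is a multiple of 23 and u = (w^23)^2 = 1.
Every one of the 23 terms equals 1: S = 23

S = 23


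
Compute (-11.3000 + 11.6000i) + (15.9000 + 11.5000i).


Real: -11.3 + 15.9 = 4.6
Imag: 11.6 + 11.5 = 23.1

4.6000 + 23.1000i


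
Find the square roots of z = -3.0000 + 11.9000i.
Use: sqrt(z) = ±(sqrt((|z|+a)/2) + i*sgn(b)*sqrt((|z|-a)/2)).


|z| = sqrt(9+141.61) = 12.2723
sqrt((|z|+a)/2) = sqrt((12.2723+(-3))/2) = sqrt(4.6362) = 2.1532
sqrt((|z|-a)/2) = sqrt((12.2723-(-3))/2) = sqrt(7.6362) = 2.7634

±(2.1532 + 2.7634i) i.e. 2.1532 + 2.7634i and -2.1532 - 2.7634i


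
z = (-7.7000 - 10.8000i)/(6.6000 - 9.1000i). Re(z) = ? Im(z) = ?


Multiply by conjugate: (-7.7000 - 10.8000i)(6.6000 + 9.1000i) / (6.6^2 + (-9.1)^2)
Numerator real = -7.7*6.6 - (10.8)*(-9.1) = 47.46
Numerator imag = -10.8*6.6 - (-7.7)*(-9.1) = -141.35
Denominator = 126.37
Re(z) = 47.46/126.37 = 0.3756
Im(z) = -141.35/126.37 = -1.1185

Re(z) = 0.3756, Im(z) = -1.1185


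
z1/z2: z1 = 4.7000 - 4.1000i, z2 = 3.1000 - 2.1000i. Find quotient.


Conjugate of z2 = 3.1000 + 2.1000i
Numerator: (4.7000 - 4.1000i)(3.1000 + 2.1000i) = 23.1800 - 2.8400i
Denominator: 3.1^2 + (-2.1)^2 = 14.02
Result = (23.1800 - 2.8400i)/14.02

1.6534 - 0.2026i


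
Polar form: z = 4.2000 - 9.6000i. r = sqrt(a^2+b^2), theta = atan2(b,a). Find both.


r = sqrt(17.64+92.16) = sqrt(109.8) = 10.4785
theta = atan2(-9.6, 4.2) = -66.3706 degrees

r = 10.4785, theta = -66.3706 degrees


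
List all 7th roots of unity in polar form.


The 7th roots of unity are cis(360k/7°) for k=0..6
Angle step = 360/7 = 51.4286°
Primitive root: cis(51.4286°)
Primitive root = 0.6235 + 0.7818i

7 roots at angles: 0°, 51.4286°, 102.8571°, 154.2857°, 205.7143°, 257.1429°, 308.5714°


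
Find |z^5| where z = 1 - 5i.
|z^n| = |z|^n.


|z| = sqrt(1+25) = sqrt(26) = 5.0990
|z^5| = |z|^5 = (sqrt(26))^5 = 26^2 * sqrt(26) = 676*sqrt(26)

|z^5| = 676*sqrt(26) ≈ 3446.9372


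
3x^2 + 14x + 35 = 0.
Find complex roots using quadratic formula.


disc = 14^2 - 4*3*35 = 196 - 420 = -224
sqrt(|disc|) = sqrt(224) = 14.9666
Real part = -14/(2*3) = -2.3333
Imag part = 14.9666/(2*3) = 2.4944

-2.3333 ± 2.4944i


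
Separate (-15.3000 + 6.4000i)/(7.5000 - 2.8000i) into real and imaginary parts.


Multiply by conjugate: (-15.3000 + 6.4000i)(7.5000 + 2.8000i) / (7.5^2 + (-2.8)^2)
Numerator real = -15.3*7.5 + 6.4*(-2.8) = -132.67
Numerator imag = 6.4*7.5 - (-15.3)*(-2.8) = 5.16
Denominator = 64.09
Re(z) = -132.67/64.09 = -2.0701
Im(z) = 5.16/64.09 = 0.0805

Re(z) = -2.0701, Im(z) = 0.0805


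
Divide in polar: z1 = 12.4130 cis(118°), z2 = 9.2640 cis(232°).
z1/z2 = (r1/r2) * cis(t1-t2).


r = 12.4130 / 9.2640 = 1.3399
theta = 118° - 232° = -114° = 246° (mod 360)

1.3399 cis(246°)


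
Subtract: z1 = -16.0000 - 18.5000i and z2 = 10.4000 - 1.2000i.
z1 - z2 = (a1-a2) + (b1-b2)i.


Real: -16 - 10.4 = -26.4
Imag: -18.5 + 1.2 = -17.3

-26.4000 - 17.3000i


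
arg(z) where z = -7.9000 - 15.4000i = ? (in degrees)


Re = -7.9, Im = -15.4
arg = atan2(-15.4, -7.9) = -117.1572 degrees

arg(z) = -117.1572 degrees


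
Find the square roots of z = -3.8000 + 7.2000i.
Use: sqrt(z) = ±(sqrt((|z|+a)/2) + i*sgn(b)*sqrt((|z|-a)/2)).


|z| = sqrt(14.44+51.84) = 8.1413
sqrt((|z|+a)/2) = sqrt((8.1413+(-3.8))/2) = sqrt(2.1706) = 1.4733
sqrt((|z|-a)/2) = sqrt((8.1413-(-3.8))/2) = sqrt(5.9706) = 2.4435

±(1.4733 + 2.4435i) i.e. 1.4733 + 2.4435i and -1.4733 - 2.4435i


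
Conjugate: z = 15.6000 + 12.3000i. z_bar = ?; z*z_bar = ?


z_bar = 15.6000 - 12.3000i
z*z_bar = 15.6^2 + 12.3^2 = 243.36 + 151.29 = 394.65

z_bar = 15.6000 - 12.3000i, z*z_bar = 394.65


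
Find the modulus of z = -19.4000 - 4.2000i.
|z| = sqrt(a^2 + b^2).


|z| = sqrt((-19.4)^2 + (-4.2)^2) = sqrt(376.36 + 17.64) = sqrt(394) = 19.8494

|z| = 19.8494


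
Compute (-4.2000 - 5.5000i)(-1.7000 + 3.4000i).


Real = -4.2*(-1.7) - (-5.5)*3.4 = 7.14 - (-18.7) = 25.84
Imag = -4.2*3.4 - (1.7)*(-5.5) = -14.28 + 9.35 = -4.93

25.8400 - 4.9300i


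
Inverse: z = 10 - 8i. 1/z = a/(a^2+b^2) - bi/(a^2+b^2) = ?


|z|^2 = 100+64 = 164
1/z = (10 + 8i)/164

1/z = 0.0610 + 0.0488i


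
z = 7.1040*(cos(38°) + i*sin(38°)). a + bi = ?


a = 7.1040*cos(38°) = 7.1040*0.788 = 5.5980
b = 7.1040*sin(38°) = 7.1040*0.615661 = 4.3737

5.5980 + 4.3737i


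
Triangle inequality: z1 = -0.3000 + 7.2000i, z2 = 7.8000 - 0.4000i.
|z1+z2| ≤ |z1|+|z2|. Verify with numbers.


|z1| = sqrt((-0.3)^2 + 7.2^2) = sqrt(51.93) = 7.2062
|z2| = sqrt(7.8^2 + (-0.4)^2) = sqrt(61) = 7.8102
z1+z2 = 7.5000 + 6.8000i
|z1+z2| = sqrt(102.49) = 10.1237
|z1|+|z2| = 7.2062 + 7.8102 = 15.0164

|z1+z2| = 10.1237 ≤ |z1|+|z2| = 15.0164 (verified)


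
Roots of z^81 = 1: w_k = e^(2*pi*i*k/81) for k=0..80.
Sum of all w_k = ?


The sum of all 81th roots of unity is 0.
Geometric series: (1 - w^81)/(1 - w) = (1-1)/(1-w) = 0 since w^81 = 1, w ≠ 1.
Alternatively: coefficient of z^80 in z^81 - 1 is 0.

0


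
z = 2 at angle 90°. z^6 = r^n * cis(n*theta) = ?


r^6 = 2^6 = 64
n*theta = 6*90° = 540° = 180° (mod 360)
a = 64*cos(180°) = -64.0000
b = 64*sin(180°) = 0

64 cis(180°) = -64.0000 + 0i


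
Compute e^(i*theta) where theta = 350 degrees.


cos(350°) = 0.9848
sin(350°) = -0.1736

e^(i*350°) = 0.9848 - 0.1736i


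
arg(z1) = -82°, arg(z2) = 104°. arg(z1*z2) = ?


arg(z1*z2) = -82° + 104° = 22°
Normalized to (-180°, 180°]: 22°

22°


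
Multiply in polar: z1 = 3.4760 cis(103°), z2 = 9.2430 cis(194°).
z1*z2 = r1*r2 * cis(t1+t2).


r = 3.4760 * 9.2430 = 32.1287
theta = 103° + 194° = 297° = 297° (mod 360)

32.1287 cis(297°)


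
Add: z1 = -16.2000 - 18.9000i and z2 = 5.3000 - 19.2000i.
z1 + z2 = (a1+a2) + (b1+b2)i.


Real: -16.2 + 5.3 = -10.9
Imag: -18.9 - 19.2 = -38.1

-10.9000 - 38.1000i


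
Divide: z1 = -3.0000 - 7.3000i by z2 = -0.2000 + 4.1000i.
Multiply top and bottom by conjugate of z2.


Conjugate of z2 = -0.2000 - 4.1000i
Numerator: (-3.0000 - 7.3000i)(-0.2000 - 4.1000i) = -29.3300 + 13.7600i
Denominator: (-0.2)^2 + 4.1^2 = 16.85
Result = (-29.3300 + 13.7600i)/16.85

-1.7407 + 0.8166i


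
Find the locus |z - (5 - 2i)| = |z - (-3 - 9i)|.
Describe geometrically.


Equal distances means the locus is the perpendicular bisector of z1 and z2.
Midpoint = ((5+(-3))/2, (-2+(-9))/2) = (1.0000, -5.5000)

Perpendicular bisector through (1.0000, -5.5000)


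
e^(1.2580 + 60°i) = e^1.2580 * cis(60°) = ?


e^1.2580 = 3.5184
cos(60°) = 0.5
sin(60°) = 0.86603
Real = 3.5184*0.5 = 1.7592
Imag = 3.5184*0.86603 = 3.0470

1.7592 + 3.0470i


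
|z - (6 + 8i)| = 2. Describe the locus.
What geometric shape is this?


|z - z0| = r is a circle with center z0 and radius r.
Center = (6, 8), radius = 2

Circle with center (6, 8) and radius 2


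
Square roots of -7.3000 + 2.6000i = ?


|z| = sqrt(53.29+6.76) = 7.7492
sqrt((|z|+a)/2) = sqrt((7.7492+(-7.3))/2) = sqrt(0.2246) = 0.4739
sqrt((|z|-a)/2) = sqrt((7.7492-(-7.3))/2) = sqrt(7.5246) = 2.7431

±(0.4739 + 2.7431i) i.e. 0.4739 + 2.7431i and -0.4739 - 2.7431i


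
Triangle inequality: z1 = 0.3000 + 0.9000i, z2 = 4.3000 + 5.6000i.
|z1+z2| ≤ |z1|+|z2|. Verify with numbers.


|z1| = sqrt(0.3^2 + 0.9^2) = sqrt(0.9) = 0.9487
|z2| = sqrt(4.3^2 + 5.6^2) = sqrt(49.85) = 7.0605
z1+z2 = 4.6000 + 6.5000i
|z1+z2| = sqrt(63.41) = 7.9630
|z1|+|z2| = 0.9487 + 7.0605 = 8.0092

|z1+z2| = 7.9630 ≤ |z1|+|z2| = 8.0092 (verified)


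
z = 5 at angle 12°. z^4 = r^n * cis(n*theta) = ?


r^4 = 5^4 = 625
n*theta = 4*12° = 48° = 48° (mod 360)
a = 625*cos(48°) = 418.2066
b = 625*sin(48°) = 464.4655

625 cis(48°) = 418.2066 + 464.4655i


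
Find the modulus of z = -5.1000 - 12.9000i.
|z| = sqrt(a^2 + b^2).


|z| = sqrt((-5.1)^2 + (-12.9)^2) = sqrt(26.01 + 166.41) = sqrt(192.42) = 13.8716

|z| = 13.8716


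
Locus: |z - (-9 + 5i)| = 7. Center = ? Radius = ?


|z - z0| = r is a circle with center z0 and radius r.
Center = (-9, 5), radius = 7

Circle with center (-9, 5) and radius 7


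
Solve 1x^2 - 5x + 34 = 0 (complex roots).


disc = (-5)^2 - 4*1*34 = 25 - 136 = -111
sqrt(|disc|) = sqrt(111) = 10.5357
Real part = 5/(2*1) = 2.5000
Imag part = 10.5357/(2*1) = 5.2678

2.5000 ± 5.2678i


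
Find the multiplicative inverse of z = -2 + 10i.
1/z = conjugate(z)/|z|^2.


|z|^2 = 4+100 = 104
1/z = (-2 - 10i)/104

1/z = -0.0192 - 0.0962i


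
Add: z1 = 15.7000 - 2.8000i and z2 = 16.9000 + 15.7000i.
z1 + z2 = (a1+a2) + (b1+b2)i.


Real: 15.7 + 16.9 = 32.6
Imag: -2.8 + 15.7 = 12.9

32.6000 + 12.9000i


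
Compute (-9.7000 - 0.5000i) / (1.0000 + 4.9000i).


Conjugate of z2 = 1.0000 - 4.9000i
Numerator: (-9.7000 - 0.5000i)(1.0000 - 4.9000i) = -12.1500 + 47.0300i
Denominator: 1^2 + 4.9^2 = 25.01
Result = (-12.1500 + 47.0300i)/25.01

-0.4858 + 1.8804i


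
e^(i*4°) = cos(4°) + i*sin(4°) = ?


cos(4°) = 0.9976
sin(4°) = 0.0698

e^(i*4°) = 0.9976 + 0.0698i


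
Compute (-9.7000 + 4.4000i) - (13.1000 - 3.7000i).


Real: -9.7 - 13.1 = -22.8
Imag: 4.4 + 3.7 = 8.1

-22.8000 + 8.1000i


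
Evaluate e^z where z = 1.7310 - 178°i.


e^1.7310 = 5.6463
cos(-178°) = -0.9994
sin(-178°) = -0.0349
Real = 5.6463*(-0.9994) = -5.6429
Imag = 5.6463*(-0.0349) = -0.1971

-5.6429 - 0.1971i


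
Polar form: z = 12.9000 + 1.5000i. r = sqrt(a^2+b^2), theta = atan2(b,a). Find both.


r = sqrt(166.41+2.25) = sqrt(168.66) = 12.9869
theta = atan2(1.5, 12.9) = 6.6325 degrees

r = 12.9869, theta = 6.6325 degrees


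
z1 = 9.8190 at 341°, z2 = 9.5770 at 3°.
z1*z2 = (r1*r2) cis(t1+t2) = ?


r = 9.8190 * 9.5770 = 94.0366
theta = 341° + 3° = 344° = 344° (mod 360)

94.0366 cis(344°)


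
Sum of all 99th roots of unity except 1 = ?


With w = e^(2*pi*i/99), all 99 of the 99th roots of unity w^0 = 1, w, ..., w^(98) sum to 0: 1 + w + ... + w^(98) = (1 - w^99)/(1 - w) = 0 since w^99 = 1, w ≠ 1.
Removing the root 1: w + w^2 + ... + w^(98) = 0 - 1 = -1

Sum = -1


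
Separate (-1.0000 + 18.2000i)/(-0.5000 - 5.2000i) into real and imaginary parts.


Multiply by conjugate: (-1.0000 + 18.2000i)(-0.5000 + 5.2000i) / ((-0.5)^2 + (-5.2)^2)
Numerator real = -1*(-0.5) + 18.2*(-5.2) = -94.14
Numerator imag = 18.2*(-0.5) - (-1)*(-5.2) = -14.3
Denominator = 27.29
Re(z) = -94.14/27.29 = -3.4496
Im(z) = -14.3/27.29 = -0.5240

Re(z) = -3.4496, Im(z) = -0.5240


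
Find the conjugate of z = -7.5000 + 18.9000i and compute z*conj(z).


z_bar = -7.5000 - 18.9000i
z*z_bar = (-7.5)^2 + 18.9^2 = 56.25 + 357.21 = 413.46

z_bar = -7.5000 - 18.9000i, z*z_bar = 413.46


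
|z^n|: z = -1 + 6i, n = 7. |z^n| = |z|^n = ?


|z| = sqrt(1+36) = sqrt(37) = 6.0828
|z^7| = |z|^7 = (sqrt(37))^7 = 37^3 * sqrt(37) = 50653*sqrt(37)

|z^7| = 50653*sqrt(37) ≈ 308110.1704


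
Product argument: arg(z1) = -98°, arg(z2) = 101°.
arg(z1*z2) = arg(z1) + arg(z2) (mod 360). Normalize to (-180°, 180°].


arg(z1*z2) = -98° + 101° = 3°
Normalized to (-180°, 180°]: 3°

3°


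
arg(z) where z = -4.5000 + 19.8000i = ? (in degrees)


Re = -4.5, Im = 19.8
arg = atan2(19.8, -4.5) = 102.8043 degrees

arg(z) = 102.8043 degrees


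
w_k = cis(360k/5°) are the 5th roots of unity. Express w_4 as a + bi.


Angle = 360*4/5 = 288°
a = cos(288°) = 0.3090
b = sin(288°) = -0.9511

0.3090 - 0.9511i


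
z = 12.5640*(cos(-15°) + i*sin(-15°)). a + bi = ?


a = 12.5640*cos(-15°) = 12.5640*0.96593 = 12.1359
b = 12.5640*sin(-15°) = 12.5640*(-0.25882) = -3.2518

12.1359 - 3.2518i


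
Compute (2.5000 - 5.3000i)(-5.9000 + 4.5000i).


Real = 2.5*(-5.9) - (-5.3)*4.5 = -14.75 - (-23.85) = 9.1
Imag = 2.5*4.5 - (5.9)*(-5.3) = 11.25 + 31.27 = 42.52

9.1000 + 42.5200i


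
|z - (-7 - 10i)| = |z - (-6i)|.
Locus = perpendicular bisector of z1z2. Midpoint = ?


Equal distances means the locus is the perpendicular bisector of z1 and z2.
Midpoint = ((-7+0)/2, (-10+(-6))/2) = (-3.5000, -8.0000)

Perpendicular bisector through (-3.5000, -8.0000)


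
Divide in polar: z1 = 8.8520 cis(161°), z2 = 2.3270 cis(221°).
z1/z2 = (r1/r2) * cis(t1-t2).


r = 8.8520 / 2.3270 = 3.8040
theta = 161° - 221° = -60° = 300° (mod 360)

3.8040 cis(300°)


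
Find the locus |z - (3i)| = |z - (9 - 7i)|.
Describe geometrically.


Equal distances means the locus is the perpendicular bisector of z1 and z2.
Midpoint = ((0+9)/2, (3+(-7))/2) = (4.5000, -2.0000)

Perpendicular bisector through (4.5000, -2.0000)


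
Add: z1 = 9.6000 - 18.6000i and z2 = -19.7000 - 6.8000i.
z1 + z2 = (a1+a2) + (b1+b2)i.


Real: 9.6 - 19.7 = -10.1
Imag: -18.6 - 6.8 = -25.4

-10.1000 - 25.4000i


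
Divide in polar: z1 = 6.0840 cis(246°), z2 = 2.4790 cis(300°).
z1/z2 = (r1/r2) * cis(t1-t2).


r = 6.0840 / 2.4790 = 2.4542
theta = 246° - 300° = -54° = 306° (mod 360)

2.4542 cis(306°)


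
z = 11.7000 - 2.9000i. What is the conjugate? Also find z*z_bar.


z_bar = 11.7000 + 2.9000i
z*z_bar = 11.7^2 + (-2.9)^2 = 136.89 + 8.41 = 145.3

z_bar = 11.7000 + 2.9000i, z*z_bar = 145.3


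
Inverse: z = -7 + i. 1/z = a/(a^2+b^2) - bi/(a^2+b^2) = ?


|z|^2 = 49+1 = 50
1/z = (-7 - 1i)/50

1/z = -0.1400 - 0.0200i


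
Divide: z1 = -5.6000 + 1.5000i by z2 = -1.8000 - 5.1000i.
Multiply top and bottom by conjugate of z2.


Conjugate of z2 = -1.8000 + 5.1000i
Numerator: (-5.6000 + 1.5000i)(-1.8000 + 5.1000i) = 2.4300 - 31.2600i
Denominator: (-1.8)^2 + (-5.1)^2 = 29.25
Result = (2.4300 - 31.2600i)/29.25

0.0831 - 1.0687i


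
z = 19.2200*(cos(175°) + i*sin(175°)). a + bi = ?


a = 19.2200*cos(175°) = 19.2200*(-0.996195) = -19.1469
b = 19.2200*sin(175°) = 19.2200*0.087156 = 1.6751

-19.1469 + 1.6751i


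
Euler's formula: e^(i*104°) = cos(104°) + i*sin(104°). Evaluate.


cos(104°) = -0.2419
sin(104°) = 0.9703

e^(i*104°) = -0.2419 + 0.9703i


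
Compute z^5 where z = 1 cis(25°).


r^5 = 1^5 = 1
n*theta = 5*25° = 125° = 125° (mod 360)
a = 1*cos(125°) = -0.5736
b = 1*sin(125°) = 0.8192

1 cis(125°) = -0.5736 + 0.8192i


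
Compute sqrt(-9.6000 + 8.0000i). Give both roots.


|z| = sqrt(92.16+64) = 12.4964
sqrt((|z|+a)/2) = sqrt((12.4964+(-9.6))/2) = sqrt(1.4482) = 1.2034
sqrt((|z|-a)/2) = sqrt((12.4964-(-9.6))/2) = sqrt(11.0482) = 3.3239

±(1.2034 + 3.3239i) i.e. 1.2034 + 3.3239i and -1.2034 - 3.3239i


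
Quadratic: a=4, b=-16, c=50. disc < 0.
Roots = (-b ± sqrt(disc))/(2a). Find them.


disc = (-16)^2 - 4*4*50 = 256 - 800 = -544
sqrt(|disc|) = sqrt(544) = 23.3238
Real part = 16/(2*4) = 2.0000
Imag part = 23.3238/(2*4) = 2.9155

2.0000 ± 2.9155i


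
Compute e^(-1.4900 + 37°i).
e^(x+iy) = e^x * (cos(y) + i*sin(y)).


e^-1.4900 = 0.2254
cos(37°) = 0.7986
sin(37°) = 0.6018
Real = 0.2254*0.7986 = 0.1800
Imag = 0.2254*0.6018 = 0.1356

0.1800 + 0.1356i


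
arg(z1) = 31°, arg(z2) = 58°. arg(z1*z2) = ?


arg(z1*z2) = 31° + 58° = 89°
Normalized to (-180°, 180°]: 89°

89°


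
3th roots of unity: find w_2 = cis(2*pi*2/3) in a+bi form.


Angle = 360*2/3 = 240°
a = cos(240°) = -0.5000
b = sin(240°) = -0.8660

-0.5000 - 0.8660i


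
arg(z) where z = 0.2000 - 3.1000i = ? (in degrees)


Re = 0.2, Im = -3.1
arg = atan2(-3.1, 0.2) = -86.3086 degrees

arg(z) = -86.3086 degrees


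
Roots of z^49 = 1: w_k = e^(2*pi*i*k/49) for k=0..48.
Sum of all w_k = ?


The sum of all 49th roots of unity is 0.
Geometric series: (1 - w^49)/(1 - w) = (1-1)/(1-w) = 0 since w^49 = 1, w ≠ 1.
Alternatively: coefficient of z^48 in z^49 - 1 is 0.

0


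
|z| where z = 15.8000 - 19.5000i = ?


|z| = sqrt(15.8^2 + (-19.5)^2) = sqrt(249.64 + 380.25) = sqrt(629.89) = 25.0976

|z| = 25.0976


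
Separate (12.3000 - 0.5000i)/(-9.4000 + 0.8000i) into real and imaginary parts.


Multiply by conjugate: (12.3000 - 0.5000i)(-9.4000 - 0.8000i) / ((-9.4)^2 + 0.8^2)
Numerator real = 12.3*(-9.4) - (0.5)*0.8 = -116.02
Numerator imag = -0.5*(-9.4) - 12.3*0.8 = -5.14
Denominator = 89
Re(z) = -116.02/89 = -1.3036
Im(z) = -5.14/89 = -0.0578

Re(z) = -1.3036, Im(z) = -0.0578


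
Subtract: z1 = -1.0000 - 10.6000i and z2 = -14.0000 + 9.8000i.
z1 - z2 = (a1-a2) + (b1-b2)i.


Real: -1 + 14 = 13
Imag: -10.6 - 9.8 = -20.4

13.0000 - 20.4000i


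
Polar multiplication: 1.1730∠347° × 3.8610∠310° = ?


r = 1.1730 * 3.8610 = 4.5290
theta = 347° + 310° = 657° = 297° (mod 360)

4.5290 cis(297°)


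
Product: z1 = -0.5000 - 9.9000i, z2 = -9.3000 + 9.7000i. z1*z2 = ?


Real = -0.5*(-9.3) - (-9.9)*9.7 = 4.65 - (-96.03) = 100.68
Imag = -0.5*9.7 - (9.3)*(-9.9) = -4.85 + 92.07 = 87.22

100.6800 + 87.2200i


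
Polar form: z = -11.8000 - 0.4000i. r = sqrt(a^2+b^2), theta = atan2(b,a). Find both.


r = sqrt(139.24+0.16) = sqrt(139.4) = 11.8068
theta = atan2(-0.4, -11.8) = -178.0585 degrees

r = 11.8068, theta = -178.0585 degrees


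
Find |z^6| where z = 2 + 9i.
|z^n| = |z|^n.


|z| = sqrt(4+81) = sqrt(85) = 9.2195
|z^6| = |z|^6 = (sqrt(85))^6 = 85^3 = 614125

|z^6| = 614125
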